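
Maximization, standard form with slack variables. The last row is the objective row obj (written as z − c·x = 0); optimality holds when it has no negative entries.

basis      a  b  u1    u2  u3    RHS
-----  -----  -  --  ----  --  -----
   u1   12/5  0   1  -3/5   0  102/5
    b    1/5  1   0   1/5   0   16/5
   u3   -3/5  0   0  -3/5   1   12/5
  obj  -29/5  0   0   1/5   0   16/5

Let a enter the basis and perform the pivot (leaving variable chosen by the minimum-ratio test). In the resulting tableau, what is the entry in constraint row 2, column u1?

Ratio test on column a — row 1: (102/5)/(12/5) = 17/2; row 2: (16/5)/(1/5) = 16; row 3: entry -3/5 ≤ 0. Minimum is 17/2 at row 1 (u1 leaves); pivot element 12/5.
Divide row 1 by 12/5; eliminate column a from the other rows.
Row 2 update in column u1: 0 − (1/5)·(5/12) = -1/12.

-1/12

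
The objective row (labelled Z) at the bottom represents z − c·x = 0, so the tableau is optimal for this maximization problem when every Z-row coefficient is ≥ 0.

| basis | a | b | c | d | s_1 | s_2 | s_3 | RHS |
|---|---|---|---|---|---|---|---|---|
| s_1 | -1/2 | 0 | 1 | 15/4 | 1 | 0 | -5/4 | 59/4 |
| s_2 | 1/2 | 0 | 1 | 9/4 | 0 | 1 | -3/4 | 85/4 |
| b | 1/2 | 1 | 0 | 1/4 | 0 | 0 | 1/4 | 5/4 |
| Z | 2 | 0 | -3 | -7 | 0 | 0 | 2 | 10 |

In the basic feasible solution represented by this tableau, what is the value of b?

b is basic (row 3); its value is the RHS of that row, 5/4.

5/4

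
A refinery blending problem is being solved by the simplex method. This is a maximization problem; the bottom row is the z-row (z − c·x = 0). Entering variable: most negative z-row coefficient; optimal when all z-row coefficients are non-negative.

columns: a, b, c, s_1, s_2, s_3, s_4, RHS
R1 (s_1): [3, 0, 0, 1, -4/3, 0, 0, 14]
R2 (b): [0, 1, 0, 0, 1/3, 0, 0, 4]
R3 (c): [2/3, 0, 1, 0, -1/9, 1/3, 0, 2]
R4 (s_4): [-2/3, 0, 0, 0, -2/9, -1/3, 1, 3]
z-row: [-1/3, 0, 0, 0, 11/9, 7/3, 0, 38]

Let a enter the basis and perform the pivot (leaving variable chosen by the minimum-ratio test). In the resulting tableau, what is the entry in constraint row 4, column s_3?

0

Ratio test on column a — row 1: 14/3 = 14/3; row 2: entry 0 ≤ 0; row 3: 2/(2/3) = 3; row 4: entry -2/3 ≤ 0. Minimum is 3 at row 3 (c leaves); pivot element 2/3.
Divide row 3 by 2/3; eliminate column a from the other rows.
Row 4 update in column s_3: -1/3 − (-2/3)·(1/2) = 0.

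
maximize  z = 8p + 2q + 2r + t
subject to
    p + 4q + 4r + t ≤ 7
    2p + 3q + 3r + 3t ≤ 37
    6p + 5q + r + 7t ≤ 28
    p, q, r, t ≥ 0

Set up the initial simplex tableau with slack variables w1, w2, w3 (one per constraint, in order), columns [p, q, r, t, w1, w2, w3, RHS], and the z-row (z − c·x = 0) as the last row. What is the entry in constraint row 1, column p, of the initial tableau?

1

Constraint 1 has coefficient 1 on p.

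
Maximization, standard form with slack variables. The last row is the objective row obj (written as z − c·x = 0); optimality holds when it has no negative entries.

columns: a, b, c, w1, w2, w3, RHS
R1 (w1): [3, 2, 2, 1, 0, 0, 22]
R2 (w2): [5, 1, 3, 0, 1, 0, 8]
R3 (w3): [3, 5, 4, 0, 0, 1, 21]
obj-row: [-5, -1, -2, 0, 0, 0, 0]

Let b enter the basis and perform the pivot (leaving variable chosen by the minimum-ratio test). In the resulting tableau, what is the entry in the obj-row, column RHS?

Ratio test on column b — row 1: 22/2 = 11; row 2: 8/1 = 8; row 3: 21/5 = 21/5. Minimum is 21/5 at row 3 (w3 leaves); pivot element 5.
Divide row 3 by 5; eliminate column b from the other rows.
obj-row update in column RHS: 0 − (-1)·(21/5) = 21/5.

21/5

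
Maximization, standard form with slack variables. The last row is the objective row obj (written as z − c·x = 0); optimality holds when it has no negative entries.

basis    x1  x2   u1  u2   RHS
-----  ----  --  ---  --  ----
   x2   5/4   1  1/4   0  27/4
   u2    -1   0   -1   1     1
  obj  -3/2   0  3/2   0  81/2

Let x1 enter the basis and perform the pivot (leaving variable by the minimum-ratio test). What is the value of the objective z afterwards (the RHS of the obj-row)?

243/5

Ratio test on column x1 — row 1: (27/4)/(5/4) = 27/5; row 2: entry -1 ≤ 0. Minimum is 27/5 at row 1 (x2 leaves); pivot element 5/4.
Pivot on row 1; the obj-row RHS becomes 81/2 − (-3/2)·(27/5) = 243/5.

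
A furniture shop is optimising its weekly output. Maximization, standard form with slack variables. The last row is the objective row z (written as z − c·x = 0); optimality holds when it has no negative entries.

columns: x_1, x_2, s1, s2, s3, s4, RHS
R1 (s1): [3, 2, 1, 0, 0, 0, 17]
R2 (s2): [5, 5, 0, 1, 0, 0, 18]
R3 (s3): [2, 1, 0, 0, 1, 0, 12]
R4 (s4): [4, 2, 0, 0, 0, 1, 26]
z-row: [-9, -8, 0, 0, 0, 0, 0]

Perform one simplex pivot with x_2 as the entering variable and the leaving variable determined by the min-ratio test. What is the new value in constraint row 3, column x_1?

Ratio test on column x_2 — row 1: 17/2 = 17/2; row 2: 18/5 = 18/5; row 3: 12/1 = 12; row 4: 26/2 = 13. Minimum is 18/5 at row 2 (s2 leaves); pivot element 5.
Divide row 2 by 5; eliminate column x_2 from the other rows.
Row 3 update in column x_1: 2 − 1·1 = 1.

1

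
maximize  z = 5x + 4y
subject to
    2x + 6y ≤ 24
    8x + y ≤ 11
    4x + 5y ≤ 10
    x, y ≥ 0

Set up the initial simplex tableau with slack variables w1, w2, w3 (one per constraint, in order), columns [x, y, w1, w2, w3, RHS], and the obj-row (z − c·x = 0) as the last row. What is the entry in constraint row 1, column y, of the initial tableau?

Constraint 1 has coefficient 6 on y.

6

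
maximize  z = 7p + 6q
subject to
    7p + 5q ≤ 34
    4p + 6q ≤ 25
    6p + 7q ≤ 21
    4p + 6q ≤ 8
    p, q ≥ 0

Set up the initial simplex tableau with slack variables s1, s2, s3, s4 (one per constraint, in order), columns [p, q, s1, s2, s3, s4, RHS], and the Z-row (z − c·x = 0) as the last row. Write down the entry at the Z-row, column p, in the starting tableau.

-7

The Z-row carries the negated objective coefficients: the p entry is -7.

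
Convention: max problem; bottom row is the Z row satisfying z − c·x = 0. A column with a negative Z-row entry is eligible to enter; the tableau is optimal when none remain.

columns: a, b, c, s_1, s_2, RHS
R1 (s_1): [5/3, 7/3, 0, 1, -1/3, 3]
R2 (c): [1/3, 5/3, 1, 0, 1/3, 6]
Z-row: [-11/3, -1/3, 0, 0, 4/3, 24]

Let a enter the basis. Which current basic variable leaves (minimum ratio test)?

Column a entries and ratios — s_1: 3/(5/3) = 9/5; c: 6/(1/3) = 18.
Smallest ratio is 9/5 in the row of s_1, so s_1 leaves.

s_1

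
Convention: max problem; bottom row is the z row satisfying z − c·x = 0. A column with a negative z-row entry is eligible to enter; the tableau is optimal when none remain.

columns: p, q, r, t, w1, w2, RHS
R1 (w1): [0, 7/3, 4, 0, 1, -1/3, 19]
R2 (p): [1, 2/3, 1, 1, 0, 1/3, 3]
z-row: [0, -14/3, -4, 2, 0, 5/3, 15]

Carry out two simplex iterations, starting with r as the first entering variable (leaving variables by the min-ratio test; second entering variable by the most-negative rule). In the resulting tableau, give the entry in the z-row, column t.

Ratio test on column r — row 1: 19/4 = 19/4; row 2: 3/1 = 3. Minimum is 3 at row 2 (p leaves); pivot element 1.
Divide row 2 by 1; eliminate column r from the other rows.
Second iteration: most negative z-row entry is -2 in column q, so q enters.
Ratio test on column q — row 1: entry -1/3 ≤ 0; row 2: 3/(2/3) = 9/2. Minimum is 9/2 at row 2 (r leaves); pivot element 2/3.
Divide row 2 by 2/3; eliminate column q from the other rows.
After both pivots, the entry at the z-row, column t is 9.

9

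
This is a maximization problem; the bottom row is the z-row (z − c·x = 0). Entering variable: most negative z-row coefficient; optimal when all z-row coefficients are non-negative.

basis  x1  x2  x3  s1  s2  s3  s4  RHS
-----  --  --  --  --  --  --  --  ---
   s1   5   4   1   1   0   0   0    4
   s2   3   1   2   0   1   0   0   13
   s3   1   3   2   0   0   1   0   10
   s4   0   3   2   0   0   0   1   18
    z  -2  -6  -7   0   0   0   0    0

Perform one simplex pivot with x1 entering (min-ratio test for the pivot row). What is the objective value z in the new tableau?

Ratio test on column x1 — row 1: 4/5 = 4/5; row 2: 13/3 = 13/3; row 3: 10/1 = 10; row 4: entry 0 ≤ 0. Minimum is 4/5 at row 1 (s1 leaves); pivot element 5.
Pivot on row 1; the z-row RHS becomes 0 − (-2)·(4/5) = 8/5.

8/5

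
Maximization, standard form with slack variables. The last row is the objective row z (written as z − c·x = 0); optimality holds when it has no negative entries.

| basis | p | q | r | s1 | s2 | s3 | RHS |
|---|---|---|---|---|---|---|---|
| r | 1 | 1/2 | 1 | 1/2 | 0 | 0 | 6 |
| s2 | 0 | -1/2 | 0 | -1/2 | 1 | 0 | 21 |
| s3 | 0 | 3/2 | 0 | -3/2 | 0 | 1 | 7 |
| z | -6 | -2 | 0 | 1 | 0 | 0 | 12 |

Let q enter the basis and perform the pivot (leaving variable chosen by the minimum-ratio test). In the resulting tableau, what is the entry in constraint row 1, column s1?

Ratio test on column q — row 1: 6/(1/2) = 12; row 2: entry -1/2 ≤ 0; row 3: 7/(3/2) = 14/3. Minimum is 14/3 at row 3 (s3 leaves); pivot element 3/2.
Divide row 3 by 3/2; eliminate column q from the other rows.
Row 1 update in column s1: 1/2 − (1/2)·(-1) = 1.

1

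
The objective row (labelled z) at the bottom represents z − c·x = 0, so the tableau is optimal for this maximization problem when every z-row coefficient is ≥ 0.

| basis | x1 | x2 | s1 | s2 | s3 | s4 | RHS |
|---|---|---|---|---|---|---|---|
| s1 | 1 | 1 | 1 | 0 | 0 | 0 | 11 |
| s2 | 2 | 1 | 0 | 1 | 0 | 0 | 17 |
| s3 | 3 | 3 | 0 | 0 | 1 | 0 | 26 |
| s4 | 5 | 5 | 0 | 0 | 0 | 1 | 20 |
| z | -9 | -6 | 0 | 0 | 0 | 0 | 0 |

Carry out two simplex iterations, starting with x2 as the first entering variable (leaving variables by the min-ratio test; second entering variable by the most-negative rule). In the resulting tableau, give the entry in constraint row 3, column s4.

-3/5

Ratio test on column x2 — row 1: 11/1 = 11; row 2: 17/1 = 17; row 3: 26/3 = 26/3; row 4: 20/5 = 4. Minimum is 4 at row 4 (s4 leaves); pivot element 5.
Divide row 4 by 5; eliminate column x2 from the other rows.
Second iteration: most negative z-row entry is -3 in column x1, so x1 enters.
Ratio test on column x1 — row 1: entry 0 ≤ 0; row 2: 13/1 = 13; row 3: entry 0 ≤ 0; row 4: 4/1 = 4. Minimum is 4 at row 4 (x2 leaves); pivot element 1.
Divide row 4 by 1; eliminate column x1 from the other rows.
After both pivots, the entry at constraint row 3, column s4 is -3/5.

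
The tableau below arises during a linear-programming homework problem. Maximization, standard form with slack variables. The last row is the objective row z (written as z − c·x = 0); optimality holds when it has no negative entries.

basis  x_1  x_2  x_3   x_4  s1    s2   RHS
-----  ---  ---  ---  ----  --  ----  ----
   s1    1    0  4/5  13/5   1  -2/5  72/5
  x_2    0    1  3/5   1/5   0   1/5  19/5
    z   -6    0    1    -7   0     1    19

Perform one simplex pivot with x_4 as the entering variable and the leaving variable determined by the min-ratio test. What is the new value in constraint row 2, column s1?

Ratio test on column x_4 — row 1: (72/5)/(13/5) = 72/13; row 2: (19/5)/(1/5) = 19. Minimum is 72/13 at row 1 (s1 leaves); pivot element 13/5.
Divide row 1 by 13/5; eliminate column x_4 from the other rows.
Row 2 update in column s1: 0 − (1/5)·(5/13) = -1/13.

-1/13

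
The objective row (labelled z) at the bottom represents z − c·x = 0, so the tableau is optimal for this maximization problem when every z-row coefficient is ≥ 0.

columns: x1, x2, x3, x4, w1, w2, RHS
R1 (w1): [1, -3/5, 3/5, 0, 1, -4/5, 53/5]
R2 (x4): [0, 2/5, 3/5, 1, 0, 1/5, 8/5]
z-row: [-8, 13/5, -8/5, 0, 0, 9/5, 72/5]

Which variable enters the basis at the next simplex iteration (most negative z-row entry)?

x1

Negative z-row entries: x1: -8, x3: -8/5.
The most negative is -8 in column x1, so x1 enters.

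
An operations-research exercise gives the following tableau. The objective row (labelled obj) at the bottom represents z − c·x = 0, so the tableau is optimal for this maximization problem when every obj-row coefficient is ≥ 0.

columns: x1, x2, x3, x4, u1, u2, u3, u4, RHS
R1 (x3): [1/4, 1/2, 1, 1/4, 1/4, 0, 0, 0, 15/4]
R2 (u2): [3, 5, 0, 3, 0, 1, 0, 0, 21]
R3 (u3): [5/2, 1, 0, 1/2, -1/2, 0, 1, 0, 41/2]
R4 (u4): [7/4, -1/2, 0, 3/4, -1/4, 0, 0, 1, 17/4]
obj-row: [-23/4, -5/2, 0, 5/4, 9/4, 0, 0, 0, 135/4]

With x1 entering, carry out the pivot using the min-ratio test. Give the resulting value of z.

Ratio test on column x1 — row 1: (15/4)/(1/4) = 15; row 2: 21/3 = 7; row 3: (41/2)/(5/2) = 41/5; row 4: (17/4)/(7/4) = 17/7. Minimum is 17/7 at row 4 (u4 leaves); pivot element 7/4.
Pivot on row 4; the obj-row RHS becomes 135/4 − (-23/4)·(17/7) = 334/7.

334/7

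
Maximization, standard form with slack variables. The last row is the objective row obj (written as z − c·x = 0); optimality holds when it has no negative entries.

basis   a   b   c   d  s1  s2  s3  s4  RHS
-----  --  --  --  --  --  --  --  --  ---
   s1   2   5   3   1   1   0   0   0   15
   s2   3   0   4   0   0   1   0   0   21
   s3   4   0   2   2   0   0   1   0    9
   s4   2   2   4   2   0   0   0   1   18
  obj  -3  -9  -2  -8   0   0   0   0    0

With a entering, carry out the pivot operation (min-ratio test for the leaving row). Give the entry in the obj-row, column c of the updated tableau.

-1/2

Ratio test on column a — row 1: 15/2 = 15/2; row 2: 21/3 = 7; row 3: 9/4 = 9/4; row 4: 18/2 = 9. Minimum is 9/4 at row 3 (s3 leaves); pivot element 4.
Divide row 3 by 4; eliminate column a from the other rows.
obj-row update in column c: -2 − (-3)·(1/2) = -1/2.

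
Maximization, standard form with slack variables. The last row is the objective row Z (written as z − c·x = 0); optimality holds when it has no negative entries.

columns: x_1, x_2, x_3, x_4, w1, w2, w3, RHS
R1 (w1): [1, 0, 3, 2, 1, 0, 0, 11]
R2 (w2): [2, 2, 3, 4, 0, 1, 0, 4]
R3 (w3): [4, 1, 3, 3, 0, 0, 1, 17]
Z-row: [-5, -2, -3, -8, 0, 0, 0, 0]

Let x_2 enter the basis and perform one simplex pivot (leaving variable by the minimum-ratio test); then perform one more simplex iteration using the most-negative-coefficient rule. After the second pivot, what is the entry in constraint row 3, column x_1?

Ratio test on column x_2 — row 1: entry 0 ≤ 0; row 2: 4/2 = 2; row 3: 17/1 = 17. Minimum is 2 at row 2 (w2 leaves); pivot element 2.
Divide row 2 by 2; eliminate column x_2 from the other rows.
Second iteration: most negative Z-row entry is -4 in column x_4, so x_4 enters.
Ratio test on column x_4 — row 1: 11/2 = 11/2; row 2: 2/2 = 1; row 3: 15/1 = 15. Minimum is 1 at row 2 (x_2 leaves); pivot element 2.
Divide row 2 by 2; eliminate column x_4 from the other rows.
After both pivots, the entry at constraint row 3, column x_1 is 5/2.

5/2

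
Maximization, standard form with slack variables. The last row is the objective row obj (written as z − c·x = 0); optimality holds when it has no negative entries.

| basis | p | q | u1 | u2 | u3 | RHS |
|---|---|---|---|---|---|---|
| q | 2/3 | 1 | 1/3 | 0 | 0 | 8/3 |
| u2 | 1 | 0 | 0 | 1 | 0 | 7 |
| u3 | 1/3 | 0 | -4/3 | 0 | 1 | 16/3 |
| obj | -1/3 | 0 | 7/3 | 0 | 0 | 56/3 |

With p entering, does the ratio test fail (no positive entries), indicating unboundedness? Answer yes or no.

Column p has positive entries in row(s) 1, 2, 3, so the ratio test bounds it — not unbounded.

no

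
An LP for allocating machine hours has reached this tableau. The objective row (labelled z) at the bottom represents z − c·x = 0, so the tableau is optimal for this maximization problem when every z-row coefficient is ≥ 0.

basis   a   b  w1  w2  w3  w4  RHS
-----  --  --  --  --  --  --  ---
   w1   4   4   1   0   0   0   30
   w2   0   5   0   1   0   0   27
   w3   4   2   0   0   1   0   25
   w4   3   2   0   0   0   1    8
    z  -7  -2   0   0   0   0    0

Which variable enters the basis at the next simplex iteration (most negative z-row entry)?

a

Negative z-row entries: a: -7, b: -2.
The most negative is -7 in column a, so a enters.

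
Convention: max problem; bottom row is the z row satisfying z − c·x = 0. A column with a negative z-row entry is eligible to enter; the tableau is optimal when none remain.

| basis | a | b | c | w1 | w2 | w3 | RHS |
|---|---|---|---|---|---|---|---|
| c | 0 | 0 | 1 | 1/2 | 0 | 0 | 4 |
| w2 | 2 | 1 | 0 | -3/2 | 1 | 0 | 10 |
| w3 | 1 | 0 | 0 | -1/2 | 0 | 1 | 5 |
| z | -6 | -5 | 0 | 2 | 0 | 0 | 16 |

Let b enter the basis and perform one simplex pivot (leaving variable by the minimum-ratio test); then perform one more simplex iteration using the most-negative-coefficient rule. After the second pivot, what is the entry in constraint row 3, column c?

1

Ratio test on column b — row 1: entry 0 ≤ 0; row 2: 10/1 = 10; row 3: entry 0 ≤ 0. Minimum is 10 at row 2 (w2 leaves); pivot element 1.
Divide row 2 by 1; eliminate column b from the other rows.
Second iteration: most negative z-row entry is -11/2 in column w1, so w1 enters.
Ratio test on column w1 — row 1: 4/(1/2) = 8; row 2: entry -3/2 ≤ 0; row 3: entry -1/2 ≤ 0. Minimum is 8 at row 1 (c leaves); pivot element 1/2.
Divide row 1 by 1/2; eliminate column w1 from the other rows.
After both pivots, the entry at constraint row 3, column c is 1.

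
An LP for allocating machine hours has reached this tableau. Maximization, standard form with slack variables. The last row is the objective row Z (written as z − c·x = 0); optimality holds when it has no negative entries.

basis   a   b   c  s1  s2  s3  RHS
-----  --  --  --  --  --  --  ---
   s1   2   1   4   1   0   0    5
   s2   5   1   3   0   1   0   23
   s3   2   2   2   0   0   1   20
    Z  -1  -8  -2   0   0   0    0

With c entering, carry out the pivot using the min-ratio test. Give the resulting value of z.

5/2

Ratio test on column c — row 1: 5/4 = 5/4; row 2: 23/3 = 23/3; row 3: 20/2 = 10. Minimum is 5/4 at row 1 (s1 leaves); pivot element 4.
Pivot on row 1; the Z-row RHS becomes 0 − (-2)·(5/4) = 5/2.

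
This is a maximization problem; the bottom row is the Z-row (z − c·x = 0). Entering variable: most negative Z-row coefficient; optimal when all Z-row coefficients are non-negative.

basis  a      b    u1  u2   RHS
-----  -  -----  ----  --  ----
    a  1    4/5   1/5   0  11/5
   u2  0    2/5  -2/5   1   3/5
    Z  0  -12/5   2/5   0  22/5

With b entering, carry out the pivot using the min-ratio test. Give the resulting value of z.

8

Ratio test on column b — row 1: (11/5)/(4/5) = 11/4; row 2: (3/5)/(2/5) = 3/2. Minimum is 3/2 at row 2 (u2 leaves); pivot element 2/5.
Pivot on row 2; the Z-row RHS becomes 22/5 − (-12/5)·(3/2) = 8.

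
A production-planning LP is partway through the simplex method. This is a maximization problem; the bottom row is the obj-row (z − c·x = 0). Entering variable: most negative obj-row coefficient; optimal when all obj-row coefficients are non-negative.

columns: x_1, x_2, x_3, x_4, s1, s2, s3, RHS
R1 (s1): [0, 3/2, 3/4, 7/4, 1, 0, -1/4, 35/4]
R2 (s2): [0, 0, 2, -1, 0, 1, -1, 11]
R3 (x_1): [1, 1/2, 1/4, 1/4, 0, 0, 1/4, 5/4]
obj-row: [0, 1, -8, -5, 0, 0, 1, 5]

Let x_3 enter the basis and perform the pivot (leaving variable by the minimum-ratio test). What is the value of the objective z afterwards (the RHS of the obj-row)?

Ratio test on column x_3 — row 1: (35/4)/(3/4) = 35/3; row 2: 11/2 = 11/2; row 3: (5/4)/(1/4) = 5. Minimum is 5 at row 3 (x_1 leaves); pivot element 1/4.
Pivot on row 3; the obj-row RHS becomes 5 − (-8)·5 = 45.

45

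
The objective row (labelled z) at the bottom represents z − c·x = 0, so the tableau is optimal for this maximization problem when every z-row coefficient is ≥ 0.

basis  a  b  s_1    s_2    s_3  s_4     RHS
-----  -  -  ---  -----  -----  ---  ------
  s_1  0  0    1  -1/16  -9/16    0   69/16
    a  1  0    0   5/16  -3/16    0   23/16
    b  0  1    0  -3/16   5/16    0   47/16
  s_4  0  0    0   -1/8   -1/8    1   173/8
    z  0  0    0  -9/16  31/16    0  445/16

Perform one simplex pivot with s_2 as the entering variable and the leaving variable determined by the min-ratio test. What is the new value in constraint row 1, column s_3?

-3/5

Ratio test on column s_2 — row 1: entry -1/16 ≤ 0; row 2: (23/16)/(5/16) = 23/5; row 3: entry -3/16 ≤ 0; row 4: entry -1/8 ≤ 0. Minimum is 23/5 at row 2 (a leaves); pivot element 5/16.
Divide row 2 by 5/16; eliminate column s_2 from the other rows.
Row 1 update in column s_3: -9/16 − (-1/16)·(-3/5) = -3/5.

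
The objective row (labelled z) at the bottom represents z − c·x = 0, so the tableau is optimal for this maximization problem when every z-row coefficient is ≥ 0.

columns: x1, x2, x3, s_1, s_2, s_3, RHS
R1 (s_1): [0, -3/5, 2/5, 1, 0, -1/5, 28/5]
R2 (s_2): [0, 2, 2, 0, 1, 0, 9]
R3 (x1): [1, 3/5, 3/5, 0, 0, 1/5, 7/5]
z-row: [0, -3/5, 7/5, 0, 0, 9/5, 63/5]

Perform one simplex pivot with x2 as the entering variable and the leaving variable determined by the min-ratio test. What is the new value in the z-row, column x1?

1

Ratio test on column x2 — row 1: entry -3/5 ≤ 0; row 2: 9/2 = 9/2; row 3: (7/5)/(3/5) = 7/3. Minimum is 7/3 at row 3 (x1 leaves); pivot element 3/5.
Divide row 3 by 3/5; eliminate column x2 from the other rows.
z-row update in column x1: 0 − (-3/5)·(5/3) = 1.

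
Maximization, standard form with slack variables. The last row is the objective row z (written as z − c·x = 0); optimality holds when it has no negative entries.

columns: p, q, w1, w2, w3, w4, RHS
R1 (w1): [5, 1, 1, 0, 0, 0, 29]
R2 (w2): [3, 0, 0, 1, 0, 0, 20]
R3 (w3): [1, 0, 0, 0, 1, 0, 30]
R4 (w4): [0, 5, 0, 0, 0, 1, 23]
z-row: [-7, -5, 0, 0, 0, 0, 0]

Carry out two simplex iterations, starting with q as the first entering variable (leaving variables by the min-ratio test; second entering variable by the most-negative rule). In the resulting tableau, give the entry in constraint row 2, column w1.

-3/5

Ratio test on column q — row 1: 29/1 = 29; row 2: entry 0 ≤ 0; row 3: entry 0 ≤ 0; row 4: 23/5 = 23/5. Minimum is 23/5 at row 4 (w4 leaves); pivot element 5.
Divide row 4 by 5; eliminate column q from the other rows.
Second iteration: most negative z-row entry is -7 in column p, so p enters.
Ratio test on column p — row 1: (122/5)/5 = 122/25; row 2: 20/3 = 20/3; row 3: 30/1 = 30; row 4: entry 0 ≤ 0. Minimum is 122/25 at row 1 (w1 leaves); pivot element 5.
Divide row 1 by 5; eliminate column p from the other rows.
After both pivots, the entry at constraint row 2, column w1 is -3/5.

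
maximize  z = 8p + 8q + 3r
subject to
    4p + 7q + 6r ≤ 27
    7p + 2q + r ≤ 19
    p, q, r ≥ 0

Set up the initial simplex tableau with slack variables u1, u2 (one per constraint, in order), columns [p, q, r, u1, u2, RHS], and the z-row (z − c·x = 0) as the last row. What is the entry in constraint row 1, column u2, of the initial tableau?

0

Slack u2 belongs to constraint 2; its column is the unit vector e_2, so the entry in row 1 is 0.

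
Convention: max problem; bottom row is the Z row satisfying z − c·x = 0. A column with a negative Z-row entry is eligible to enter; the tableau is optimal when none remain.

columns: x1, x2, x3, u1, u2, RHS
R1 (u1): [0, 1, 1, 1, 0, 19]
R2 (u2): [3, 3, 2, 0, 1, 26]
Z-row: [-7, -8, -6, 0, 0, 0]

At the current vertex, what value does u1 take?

u1 is basic (row 1); its value is the RHS of that row, 19.

19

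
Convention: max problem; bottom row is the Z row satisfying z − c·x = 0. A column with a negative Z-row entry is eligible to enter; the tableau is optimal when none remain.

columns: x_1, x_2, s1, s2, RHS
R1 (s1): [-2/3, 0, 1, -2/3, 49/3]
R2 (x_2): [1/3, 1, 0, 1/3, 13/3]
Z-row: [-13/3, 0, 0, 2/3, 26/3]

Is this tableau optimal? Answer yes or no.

no

The Z-row has a negative entry -13/3 in column x_1, so it is not optimal.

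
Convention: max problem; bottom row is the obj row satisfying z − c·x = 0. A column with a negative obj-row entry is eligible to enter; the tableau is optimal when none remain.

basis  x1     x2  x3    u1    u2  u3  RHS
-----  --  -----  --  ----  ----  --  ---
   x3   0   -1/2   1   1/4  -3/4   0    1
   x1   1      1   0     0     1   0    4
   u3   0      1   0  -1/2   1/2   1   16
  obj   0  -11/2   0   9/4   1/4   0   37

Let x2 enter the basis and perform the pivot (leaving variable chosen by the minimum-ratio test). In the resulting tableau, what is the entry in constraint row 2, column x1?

1

Ratio test on column x2 — row 1: entry -1/2 ≤ 0; row 2: 4/1 = 4; row 3: 16/1 = 16. Minimum is 4 at row 2 (x1 leaves); pivot element 1.
Divide row 2 by 1; eliminate column x2 from the other rows.
In the new row 2, the x1 entry is the old entry divided by the pivot: 1/1 = 1.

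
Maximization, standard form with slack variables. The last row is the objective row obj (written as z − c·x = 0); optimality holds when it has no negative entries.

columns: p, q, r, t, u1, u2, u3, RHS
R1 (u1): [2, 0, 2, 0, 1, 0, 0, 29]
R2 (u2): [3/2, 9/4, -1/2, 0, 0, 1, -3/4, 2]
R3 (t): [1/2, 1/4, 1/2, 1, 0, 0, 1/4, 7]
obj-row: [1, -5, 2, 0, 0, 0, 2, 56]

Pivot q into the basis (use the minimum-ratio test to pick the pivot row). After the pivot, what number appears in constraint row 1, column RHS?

Ratio test on column q — row 1: entry 0 ≤ 0; row 2: 2/(9/4) = 8/9; row 3: 7/(1/4) = 28. Minimum is 8/9 at row 2 (u2 leaves); pivot element 9/4.
Divide row 2 by 9/4; eliminate column q from the other rows.
Row 1 update in column RHS: 29 − 0·(8/9) = 29.

29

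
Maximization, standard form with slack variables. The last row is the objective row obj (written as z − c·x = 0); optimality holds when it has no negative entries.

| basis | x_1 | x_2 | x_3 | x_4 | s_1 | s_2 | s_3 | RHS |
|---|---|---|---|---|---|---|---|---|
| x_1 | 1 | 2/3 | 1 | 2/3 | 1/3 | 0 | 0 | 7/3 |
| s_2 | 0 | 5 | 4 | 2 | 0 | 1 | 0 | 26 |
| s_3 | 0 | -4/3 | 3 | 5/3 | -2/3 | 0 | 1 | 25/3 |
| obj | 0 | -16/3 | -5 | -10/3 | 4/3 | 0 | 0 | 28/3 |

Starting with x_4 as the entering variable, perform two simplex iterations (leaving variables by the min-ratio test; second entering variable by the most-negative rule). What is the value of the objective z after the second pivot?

28

Ratio test on column x_4 — row 1: (7/3)/(2/3) = 7/2; row 2: 26/2 = 13; row 3: (25/3)/(5/3) = 5. Minimum is 7/2 at row 1 (x_1 leaves); pivot element 2/3.
Pivot on row 1; the obj-row RHS becomes 28/3 − (-10/3)·(7/2) = 21.
Next entering variable (most negative obj-row entry -2): x_2.
Ratio test on column x_2 — row 1: (7/2)/1 = 7/2; row 2: 19/3 = 19/3; row 3: entry -3 ≤ 0. Minimum is 7/2 at row 1 (x_4 leaves); pivot element 1.
After the second pivot the obj-row RHS is 21 − (-2)·(7/2) = 28.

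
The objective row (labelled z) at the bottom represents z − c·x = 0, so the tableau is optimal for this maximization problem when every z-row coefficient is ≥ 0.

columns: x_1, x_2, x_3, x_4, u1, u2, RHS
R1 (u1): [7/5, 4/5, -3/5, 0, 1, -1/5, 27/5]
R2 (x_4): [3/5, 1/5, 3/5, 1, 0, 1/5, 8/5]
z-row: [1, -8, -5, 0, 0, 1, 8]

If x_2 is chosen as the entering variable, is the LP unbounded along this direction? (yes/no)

Column x_2 has positive entries in row(s) 1, 2, so the ratio test bounds it — not unbounded.

no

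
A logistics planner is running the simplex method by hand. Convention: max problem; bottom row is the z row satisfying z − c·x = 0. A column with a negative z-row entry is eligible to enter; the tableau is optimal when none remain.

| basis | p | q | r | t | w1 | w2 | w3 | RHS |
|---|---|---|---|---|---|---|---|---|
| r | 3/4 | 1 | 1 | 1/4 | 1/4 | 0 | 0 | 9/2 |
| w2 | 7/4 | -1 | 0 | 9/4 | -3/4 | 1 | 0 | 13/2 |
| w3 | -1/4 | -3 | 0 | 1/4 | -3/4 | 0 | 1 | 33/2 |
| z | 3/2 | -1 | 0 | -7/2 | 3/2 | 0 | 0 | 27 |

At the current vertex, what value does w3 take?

w3 is basic (row 3); its value is the RHS of that row, 33/2.

33/2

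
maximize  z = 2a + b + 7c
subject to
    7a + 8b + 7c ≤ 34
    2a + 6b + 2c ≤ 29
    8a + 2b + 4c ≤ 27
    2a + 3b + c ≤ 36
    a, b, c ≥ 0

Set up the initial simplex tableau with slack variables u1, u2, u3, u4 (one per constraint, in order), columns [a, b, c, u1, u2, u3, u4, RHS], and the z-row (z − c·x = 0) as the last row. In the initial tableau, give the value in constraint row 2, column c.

2

Constraint 2 has coefficient 2 on c.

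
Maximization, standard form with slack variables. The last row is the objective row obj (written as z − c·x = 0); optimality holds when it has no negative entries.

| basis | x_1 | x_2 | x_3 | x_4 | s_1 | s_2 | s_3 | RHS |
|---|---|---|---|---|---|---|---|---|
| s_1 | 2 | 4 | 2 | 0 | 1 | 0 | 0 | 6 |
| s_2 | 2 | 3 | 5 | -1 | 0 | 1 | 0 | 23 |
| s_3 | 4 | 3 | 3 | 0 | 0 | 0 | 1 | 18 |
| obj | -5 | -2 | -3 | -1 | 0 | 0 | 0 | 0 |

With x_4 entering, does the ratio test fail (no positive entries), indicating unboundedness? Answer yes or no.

Every constraint-row entry in column x_4 is ≤ 0, so increasing x_4 is unbounded.

yes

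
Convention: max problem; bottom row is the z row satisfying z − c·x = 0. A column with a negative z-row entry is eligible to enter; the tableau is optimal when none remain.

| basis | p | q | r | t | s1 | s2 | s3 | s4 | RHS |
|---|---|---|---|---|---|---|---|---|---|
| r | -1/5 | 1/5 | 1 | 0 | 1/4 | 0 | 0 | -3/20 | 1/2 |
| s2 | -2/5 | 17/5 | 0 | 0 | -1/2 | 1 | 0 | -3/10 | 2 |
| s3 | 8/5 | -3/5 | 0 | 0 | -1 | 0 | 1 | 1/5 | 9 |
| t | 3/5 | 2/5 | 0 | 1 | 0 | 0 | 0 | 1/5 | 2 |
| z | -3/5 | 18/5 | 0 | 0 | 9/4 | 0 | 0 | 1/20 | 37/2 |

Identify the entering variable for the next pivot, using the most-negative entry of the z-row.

Negative z-row entries: p: -3/5.
The most negative is -3/5 in column p, so p enters.

p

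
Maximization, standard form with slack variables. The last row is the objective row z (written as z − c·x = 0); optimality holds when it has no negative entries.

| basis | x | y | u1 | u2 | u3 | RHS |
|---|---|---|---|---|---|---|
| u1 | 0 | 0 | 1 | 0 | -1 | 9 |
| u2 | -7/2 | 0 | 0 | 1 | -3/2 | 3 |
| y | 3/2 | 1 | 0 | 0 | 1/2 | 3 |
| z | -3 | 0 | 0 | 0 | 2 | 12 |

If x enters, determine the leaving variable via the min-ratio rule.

Column x entries and ratios — u1: 0 ≤ 0, skip; u2: -7/2 ≤ 0, skip; y: 3/(3/2) = 2.
Smallest ratio is 2 in the row of y, so y leaves.

y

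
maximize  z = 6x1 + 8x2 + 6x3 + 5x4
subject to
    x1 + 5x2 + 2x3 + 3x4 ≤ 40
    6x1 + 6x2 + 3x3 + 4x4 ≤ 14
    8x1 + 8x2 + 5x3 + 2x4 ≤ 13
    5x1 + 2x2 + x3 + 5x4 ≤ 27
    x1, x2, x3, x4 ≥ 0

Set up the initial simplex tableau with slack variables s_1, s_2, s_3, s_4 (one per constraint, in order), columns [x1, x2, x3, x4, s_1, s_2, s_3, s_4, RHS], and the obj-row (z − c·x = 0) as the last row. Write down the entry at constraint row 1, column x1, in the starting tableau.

1

Constraint 1 has coefficient 1 on x1.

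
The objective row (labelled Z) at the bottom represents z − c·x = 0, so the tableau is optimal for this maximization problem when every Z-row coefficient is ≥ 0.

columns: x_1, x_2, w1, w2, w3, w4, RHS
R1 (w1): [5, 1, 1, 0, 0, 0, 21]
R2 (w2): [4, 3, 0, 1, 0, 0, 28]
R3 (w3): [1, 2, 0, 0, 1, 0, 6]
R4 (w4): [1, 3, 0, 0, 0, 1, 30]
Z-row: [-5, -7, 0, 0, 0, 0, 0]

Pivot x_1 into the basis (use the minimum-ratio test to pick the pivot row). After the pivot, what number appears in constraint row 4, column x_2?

Ratio test on column x_1 — row 1: 21/5 = 21/5; row 2: 28/4 = 7; row 3: 6/1 = 6; row 4: 30/1 = 30. Minimum is 21/5 at row 1 (w1 leaves); pivot element 5.
Divide row 1 by 5; eliminate column x_1 from the other rows.
Row 4 update in column x_2: 3 − 1·(1/5) = 14/5.

14/5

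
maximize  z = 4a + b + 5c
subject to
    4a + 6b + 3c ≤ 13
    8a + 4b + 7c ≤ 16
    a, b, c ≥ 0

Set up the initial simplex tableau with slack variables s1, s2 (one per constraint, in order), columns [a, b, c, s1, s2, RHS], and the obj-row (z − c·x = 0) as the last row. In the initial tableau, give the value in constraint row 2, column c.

Constraint 2 has coefficient 7 on c.

7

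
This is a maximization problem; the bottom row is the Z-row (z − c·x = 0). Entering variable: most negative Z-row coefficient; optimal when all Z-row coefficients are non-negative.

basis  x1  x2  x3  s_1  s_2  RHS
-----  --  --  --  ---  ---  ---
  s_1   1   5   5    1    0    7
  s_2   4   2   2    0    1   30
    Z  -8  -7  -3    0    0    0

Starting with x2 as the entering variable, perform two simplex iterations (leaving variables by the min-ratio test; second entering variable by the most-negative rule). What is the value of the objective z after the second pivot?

Ratio test on column x2 — row 1: 7/5 = 7/5; row 2: 30/2 = 15. Minimum is 7/5 at row 1 (s_1 leaves); pivot element 5.
Pivot on row 1; the Z-row RHS becomes 0 − (-7)·(7/5) = 49/5.
Next entering variable (most negative Z-row entry -33/5): x1.
Ratio test on column x1 — row 1: (7/5)/(1/5) = 7; row 2: (136/5)/(18/5) = 68/9. Minimum is 7 at row 1 (x2 leaves); pivot element 1/5.
After the second pivot the Z-row RHS is 49/5 − (-33/5)·7 = 56.

56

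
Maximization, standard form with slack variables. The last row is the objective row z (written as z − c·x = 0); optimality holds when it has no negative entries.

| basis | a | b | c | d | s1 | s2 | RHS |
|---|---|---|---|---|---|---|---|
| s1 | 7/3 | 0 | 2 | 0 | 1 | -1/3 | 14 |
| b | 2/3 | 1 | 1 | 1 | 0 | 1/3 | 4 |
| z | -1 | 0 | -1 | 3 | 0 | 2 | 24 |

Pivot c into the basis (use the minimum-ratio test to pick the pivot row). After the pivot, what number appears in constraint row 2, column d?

Ratio test on column c — row 1: 14/2 = 7; row 2: 4/1 = 4. Minimum is 4 at row 2 (b leaves); pivot element 1.
Divide row 2 by 1; eliminate column c from the other rows.
In the new row 2, the d entry is the old entry divided by the pivot: 1/1 = 1.

1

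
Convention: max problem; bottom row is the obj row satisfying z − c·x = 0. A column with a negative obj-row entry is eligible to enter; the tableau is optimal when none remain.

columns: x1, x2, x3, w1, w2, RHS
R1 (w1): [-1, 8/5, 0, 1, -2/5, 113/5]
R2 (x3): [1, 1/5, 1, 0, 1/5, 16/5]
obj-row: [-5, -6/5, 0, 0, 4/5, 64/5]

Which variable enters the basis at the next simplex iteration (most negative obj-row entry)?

x1

Negative obj-row entries: x1: -5, x2: -6/5.
The most negative is -5 in column x1, so x1 enters.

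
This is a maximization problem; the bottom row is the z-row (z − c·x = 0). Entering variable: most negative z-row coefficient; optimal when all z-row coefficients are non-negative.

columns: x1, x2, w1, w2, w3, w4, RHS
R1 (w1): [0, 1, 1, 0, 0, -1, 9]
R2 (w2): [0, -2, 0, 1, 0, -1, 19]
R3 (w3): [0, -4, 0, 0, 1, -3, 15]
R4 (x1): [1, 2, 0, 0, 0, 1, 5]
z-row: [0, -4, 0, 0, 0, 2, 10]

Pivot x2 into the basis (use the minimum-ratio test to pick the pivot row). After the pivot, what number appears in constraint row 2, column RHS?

Ratio test on column x2 — row 1: 9/1 = 9; row 2: entry -2 ≤ 0; row 3: entry -4 ≤ 0; row 4: 5/2 = 5/2. Minimum is 5/2 at row 4 (x1 leaves); pivot element 2.
Divide row 4 by 2; eliminate column x2 from the other rows.
Row 2 update in column RHS: 19 − (-2)·(5/2) = 24.

24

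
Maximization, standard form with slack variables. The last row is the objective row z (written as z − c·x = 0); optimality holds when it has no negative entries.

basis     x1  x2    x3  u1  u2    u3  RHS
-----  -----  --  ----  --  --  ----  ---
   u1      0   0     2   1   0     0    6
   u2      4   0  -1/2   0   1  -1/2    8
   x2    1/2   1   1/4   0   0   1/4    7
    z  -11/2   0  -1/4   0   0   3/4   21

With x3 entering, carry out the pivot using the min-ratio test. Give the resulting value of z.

Ratio test on column x3 — row 1: 6/2 = 3; row 2: entry -1/2 ≤ 0; row 3: 7/(1/4) = 28. Minimum is 3 at row 1 (u1 leaves); pivot element 2.
Pivot on row 1; the z-row RHS becomes 21 − (-1/4)·3 = 87/4.

87/4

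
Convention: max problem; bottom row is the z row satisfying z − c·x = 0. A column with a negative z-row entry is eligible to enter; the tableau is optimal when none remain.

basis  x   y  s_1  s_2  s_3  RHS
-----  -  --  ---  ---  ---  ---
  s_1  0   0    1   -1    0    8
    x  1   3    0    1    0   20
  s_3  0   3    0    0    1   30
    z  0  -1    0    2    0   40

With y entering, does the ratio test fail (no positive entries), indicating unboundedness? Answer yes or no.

no

Column y has positive entries in row(s) 2, 3, so the ratio test bounds it — not unbounded.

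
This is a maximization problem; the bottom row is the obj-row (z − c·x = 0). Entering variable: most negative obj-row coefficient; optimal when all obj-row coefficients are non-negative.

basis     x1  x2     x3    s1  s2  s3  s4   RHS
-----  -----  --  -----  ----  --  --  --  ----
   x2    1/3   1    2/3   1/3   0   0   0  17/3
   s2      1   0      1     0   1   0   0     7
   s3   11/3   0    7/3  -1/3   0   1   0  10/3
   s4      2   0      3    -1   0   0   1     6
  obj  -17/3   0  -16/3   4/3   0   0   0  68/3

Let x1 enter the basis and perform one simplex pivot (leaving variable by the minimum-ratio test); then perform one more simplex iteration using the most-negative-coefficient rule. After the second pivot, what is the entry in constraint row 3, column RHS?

10/7

Ratio test on column x1 — row 1: (17/3)/(1/3) = 17; row 2: 7/1 = 7; row 3: (10/3)/(11/3) = 10/11; row 4: 6/2 = 3. Minimum is 10/11 at row 3 (s3 leaves); pivot element 11/3.
Divide row 3 by 11/3; eliminate column x1 from the other rows.
Second iteration: most negative obj-row entry is -19/11 in column x3, so x3 enters.
Ratio test on column x3 — row 1: (59/11)/(5/11) = 59/5; row 2: (67/11)/(4/11) = 67/4; row 3: (10/11)/(7/11) = 10/7; row 4: (46/11)/(19/11) = 46/19. Minimum is 10/7 at row 3 (x1 leaves); pivot element 7/11.
Divide row 3 by 7/11; eliminate column x3 from the other rows.
After both pivots, the entry at constraint row 3, column RHS is 10/7.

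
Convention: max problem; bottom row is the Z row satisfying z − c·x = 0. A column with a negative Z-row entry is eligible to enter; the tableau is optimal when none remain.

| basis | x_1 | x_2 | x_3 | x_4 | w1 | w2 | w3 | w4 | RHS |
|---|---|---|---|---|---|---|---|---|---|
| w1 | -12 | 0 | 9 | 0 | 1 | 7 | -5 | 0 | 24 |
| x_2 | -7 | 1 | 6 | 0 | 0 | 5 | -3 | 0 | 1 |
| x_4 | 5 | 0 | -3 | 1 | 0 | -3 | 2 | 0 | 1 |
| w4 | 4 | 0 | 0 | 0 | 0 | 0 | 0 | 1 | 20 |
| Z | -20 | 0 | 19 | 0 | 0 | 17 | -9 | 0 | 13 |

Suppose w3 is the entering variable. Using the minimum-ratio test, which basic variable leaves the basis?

x_4

Column w3 entries and ratios — w1: -5 ≤ 0, skip; x_2: -3 ≤ 0, skip; x_4: 1/2 = 1/2; w4: 0 ≤ 0, skip.
Smallest ratio is 1/2 in the row of x_4, so x_4 leaves.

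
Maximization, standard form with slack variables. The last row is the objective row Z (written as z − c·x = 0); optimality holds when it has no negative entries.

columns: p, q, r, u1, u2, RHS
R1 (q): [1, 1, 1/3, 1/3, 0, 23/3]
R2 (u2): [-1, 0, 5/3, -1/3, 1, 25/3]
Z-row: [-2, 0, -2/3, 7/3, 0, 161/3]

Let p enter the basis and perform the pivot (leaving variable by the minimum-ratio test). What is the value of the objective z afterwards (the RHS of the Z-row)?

69

Ratio test on column p — row 1: (23/3)/1 = 23/3; row 2: entry -1 ≤ 0. Minimum is 23/3 at row 1 (q leaves); pivot element 1.
Pivot on row 1; the Z-row RHS becomes 161/3 − (-2)·(23/3) = 69.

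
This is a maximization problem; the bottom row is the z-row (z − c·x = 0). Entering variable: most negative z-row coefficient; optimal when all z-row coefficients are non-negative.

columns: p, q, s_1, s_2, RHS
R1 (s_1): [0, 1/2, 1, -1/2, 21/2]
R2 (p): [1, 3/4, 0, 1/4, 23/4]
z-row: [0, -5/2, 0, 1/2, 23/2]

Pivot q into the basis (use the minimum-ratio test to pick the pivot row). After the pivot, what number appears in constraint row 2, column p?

4/3

Ratio test on column q — row 1: (21/2)/(1/2) = 21; row 2: (23/4)/(3/4) = 23/3. Minimum is 23/3 at row 2 (p leaves); pivot element 3/4.
Divide row 2 by 3/4; eliminate column q from the other rows.
In the new row 2, the p entry is the old entry divided by the pivot: 1/(3/4) = 4/3.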